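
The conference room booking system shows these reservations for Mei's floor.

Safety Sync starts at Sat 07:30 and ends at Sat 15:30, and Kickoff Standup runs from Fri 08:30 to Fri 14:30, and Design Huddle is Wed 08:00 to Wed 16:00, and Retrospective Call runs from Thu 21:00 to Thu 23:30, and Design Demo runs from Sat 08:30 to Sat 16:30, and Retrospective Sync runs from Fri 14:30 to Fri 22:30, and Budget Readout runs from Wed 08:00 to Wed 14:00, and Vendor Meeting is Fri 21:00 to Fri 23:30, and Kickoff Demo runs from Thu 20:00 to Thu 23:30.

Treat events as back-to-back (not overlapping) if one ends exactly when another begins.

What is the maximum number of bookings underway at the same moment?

Walk through starts and ends in time order (an end at T is processed before a start at T):
Wed 08:00 start Budget Readout → 1
Wed 08:00 start Design Huddle → 2
Wed 14:00 end Budget Readout → 1
Wed 16:00 end Design Huddle → 0
Thu 20:00 start Kickoff Demo → 1
Thu 21:00 start Retrospective Call → 2
Thu 23:30 end Kickoff Demo → 1
Thu 23:30 end Retrospective Call → 0
Fri 08:30 start Kickoff Standup → 1
Fri 14:30 end Kickoff Standup → 0
Fri 14:30 start Retrospective Sync → 1
Fri 21:00 start Vendor Meeting → 2
Fri 22:30 end Retrospective Sync → 1
Fri 23:30 end Vendor Meeting → 0
Sat 07:30 start Safety Sync → 1
Sat 08:30 start Design Demo → 2
Sat 15:30 end Safety Sync → 1
Sat 16:30 end Design Demo → 0
Peak is 2, at Wed 08:00 (Budget Readout, Design Huddle).

2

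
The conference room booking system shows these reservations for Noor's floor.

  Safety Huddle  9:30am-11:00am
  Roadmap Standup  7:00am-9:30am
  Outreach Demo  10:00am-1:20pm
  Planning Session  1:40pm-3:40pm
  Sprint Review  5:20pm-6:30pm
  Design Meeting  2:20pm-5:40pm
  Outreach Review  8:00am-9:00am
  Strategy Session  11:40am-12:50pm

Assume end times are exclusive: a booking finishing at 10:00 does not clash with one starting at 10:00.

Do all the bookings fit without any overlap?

Two intervals overlap when each starts before the other ends.
Sorted by start: Roadmap Standup, Outreach Review, Safety Huddle, Outreach Demo, Strategy Session, Planning Session, Design Meeting, Sprint Review.
Outreach Review starts before Roadmap Standup ends → Roadmap Standup and Outreach Review overlap.
That's a conflict, so the schedule is not conflict-free.

No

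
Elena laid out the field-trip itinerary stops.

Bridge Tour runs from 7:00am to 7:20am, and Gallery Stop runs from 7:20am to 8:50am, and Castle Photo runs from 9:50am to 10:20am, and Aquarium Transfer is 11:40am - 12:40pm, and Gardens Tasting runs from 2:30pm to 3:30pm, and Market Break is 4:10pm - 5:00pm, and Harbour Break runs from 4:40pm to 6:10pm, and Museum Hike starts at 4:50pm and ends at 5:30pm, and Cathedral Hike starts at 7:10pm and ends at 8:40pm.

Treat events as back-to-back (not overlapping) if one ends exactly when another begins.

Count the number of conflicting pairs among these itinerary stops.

3

Two intervals overlap when each starts before the other ends.
Sorted by start: Bridge Tour, Gallery Stop, Castle Photo, Aquarium Transfer, Gardens Tasting, Market Break, Harbour Break, Museum Hike, Cathedral Hike.
Gallery Stop starts exactly when Bridge Tour ends (back-to-back, no overlap); Bridge Tour is clear from here.
Castle Photo starts after Gallery Stop ends; Gallery Stop is clear from here.
Aquarium Transfer starts after Castle Photo ends; Castle Photo is clear from here.
Gardens Tasting starts after Aquarium Transfer ends; Aquarium Transfer is clear from here.
Market Break starts after Gardens Tasting ends; Gardens Tasting is clear from here.
Harbour Break starts before Market Break ends → Market Break and Harbour Break overlap.
Museum Hike starts before Market Break ends → Market Break and Museum Hike overlap.
Cathedral Hike starts after Market Break ends.
Museum Hike starts before Harbour Break ends → Harbour Break and Museum Hike overlap.
Cathedral Hike starts after Harbour Break ends.
Cathedral Hike starts after Museum Hike ends.
Overlapping pairs: Harbour Break & Market Break, Harbour Break & Museum Hike, Market Break & Museum Hike — 3 in total.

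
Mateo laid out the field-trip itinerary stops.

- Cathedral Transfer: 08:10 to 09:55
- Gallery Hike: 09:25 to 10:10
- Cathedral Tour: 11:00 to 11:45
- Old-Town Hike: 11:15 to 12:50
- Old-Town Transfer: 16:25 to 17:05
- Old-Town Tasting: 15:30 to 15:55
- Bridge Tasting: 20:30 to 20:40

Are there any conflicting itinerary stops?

Yes

Sorted by start: Cathedral Transfer, Gallery Hike, Cathedral Tour, Old-Town Hike, Old-Town Tasting, Old-Town Transfer, Bridge Tasting.
Gallery Hike starts before Cathedral Transfer ends → Cathedral Transfer and Gallery Hike overlap.
That's a conflict, so the schedule is not conflict-free.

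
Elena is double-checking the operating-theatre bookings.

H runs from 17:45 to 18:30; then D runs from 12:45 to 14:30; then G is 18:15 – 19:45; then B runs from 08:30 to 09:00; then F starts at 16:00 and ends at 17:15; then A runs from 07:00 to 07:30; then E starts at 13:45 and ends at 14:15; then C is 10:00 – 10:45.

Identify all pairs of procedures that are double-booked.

Sorted by start: A, B, C, D, E, F, H, G.
B starts after A ends, so A has no further overlaps.
C starts after B ends, so B has no further overlaps.
D starts after C ends, so C has no further overlaps.
E starts before D ends → D and E overlap.
F starts after D ends, so D has no further overlaps.
F starts after E ends, so E has no further overlaps.
H starts after F ends, so F has no further overlaps.
G starts before H ends → H and G overlap.

D & E, G & H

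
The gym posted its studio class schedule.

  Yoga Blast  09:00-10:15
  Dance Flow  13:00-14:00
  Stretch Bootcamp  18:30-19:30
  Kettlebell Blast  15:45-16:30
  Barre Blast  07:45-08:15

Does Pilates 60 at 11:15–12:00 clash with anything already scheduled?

No — it doesn't clash with anything

Barre Blast: ends 08:15 at or before Pilates 60 starts 11:15 → clear.
Yoga Blast: ends 10:15 at or before Pilates 60 starts 11:15 → clear.
Dance Flow: starts 13:00 at or after Pilates 60 ends 12:00 → clear.
Kettlebell Blast: starts 15:45 at or after Pilates 60 ends 12:00 → clear.
Stretch Bootcamp: starts 18:30 at or after Pilates 60 ends 12:00 → clear.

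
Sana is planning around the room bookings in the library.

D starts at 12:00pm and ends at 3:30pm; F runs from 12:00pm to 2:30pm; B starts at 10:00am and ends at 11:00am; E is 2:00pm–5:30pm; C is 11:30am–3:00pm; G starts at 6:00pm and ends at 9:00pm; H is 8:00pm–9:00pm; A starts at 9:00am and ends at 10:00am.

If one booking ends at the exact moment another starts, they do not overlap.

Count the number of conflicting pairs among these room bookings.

7

Sorted by start: A, B, C, D, F, E, G, H.
B starts exactly when A ends (back-to-back, no overlap); A is clear from here.
C starts after B ends; B is clear from here.
D starts before C ends → C and D overlap.
F starts before C ends → C and F overlap.
E starts before C ends → C and E overlap.
G starts after C ends; C is clear from here.
F starts before D ends → D and F overlap.
E starts before D ends → D and E overlap.
G starts after D ends; D is clear from here.
E starts before F ends → F and E overlap.
G starts after F ends; F is clear from here.
G starts after E ends; E is clear from here.
H starts before G ends → G and H overlap.
Overlapping pairs: C & D, C & E, C & F, D & E, D & F, E & F, G & H — 7 in total.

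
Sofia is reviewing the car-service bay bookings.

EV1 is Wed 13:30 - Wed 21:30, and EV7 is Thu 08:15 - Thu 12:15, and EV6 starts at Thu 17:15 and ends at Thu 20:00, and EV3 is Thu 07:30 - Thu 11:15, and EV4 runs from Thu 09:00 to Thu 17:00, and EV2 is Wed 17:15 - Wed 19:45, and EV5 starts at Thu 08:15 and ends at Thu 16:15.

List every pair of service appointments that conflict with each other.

EV1 & EV2, EV3 & EV4, EV3 & EV5, EV3 & EV7, EV4 & EV5, EV4 & EV7, EV5 & EV7

Sorted by start: EV1, EV2, EV3, EV5, EV7, EV4, EV6.
EV2 starts before EV1 ends → EV1 and EV2 overlap.
EV3 starts after EV1 ends — done with EV1.
EV3 starts after EV2 ends — done with EV2.
EV5 starts before EV3 ends → EV3 and EV5 overlap.
EV7 starts before EV3 ends → EV3 and EV7 overlap.
EV4 starts before EV3 ends → EV3 and EV4 overlap.
EV6 starts after EV3 ends.
EV7 starts before EV5 ends → EV5 and EV7 overlap.
EV4 starts before EV5 ends → EV5 and EV4 overlap.
EV6 starts after EV5 ends.
EV4 starts before EV7 ends → EV7 and EV4 overlap.
EV6 starts after EV7 ends.
EV6 starts after EV4 ends.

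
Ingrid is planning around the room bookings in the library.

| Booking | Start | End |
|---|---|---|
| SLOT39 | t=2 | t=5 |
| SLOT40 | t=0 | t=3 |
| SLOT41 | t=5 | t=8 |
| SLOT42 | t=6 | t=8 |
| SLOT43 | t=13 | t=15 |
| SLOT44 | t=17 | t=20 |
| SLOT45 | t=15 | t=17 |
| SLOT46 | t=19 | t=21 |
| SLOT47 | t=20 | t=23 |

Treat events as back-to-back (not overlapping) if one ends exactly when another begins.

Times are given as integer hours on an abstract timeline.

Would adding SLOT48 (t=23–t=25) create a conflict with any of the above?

No — it doesn't clash with anything

SLOT40: ends t=3 at or before SLOT48 starts t=23 → clear.
SLOT39: ends t=5 at or before SLOT48 starts t=23 → clear.
SLOT41: ends t=8 at or before SLOT48 starts t=23 → clear.
SLOT42: ends t=8 at or before SLOT48 starts t=23 → clear.
SLOT43: ends t=15 at or before SLOT48 starts t=23 → clear.
SLOT45: ends t=17 at or before SLOT48 starts t=23 → clear.
SLOT44: ends t=20 at or before SLOT48 starts t=23 → clear.
SLOT46: ends t=21 at or before SLOT48 starts t=23 → clear.
SLOT47: ends t=23 at or before SLOT48 starts t=23 → clear.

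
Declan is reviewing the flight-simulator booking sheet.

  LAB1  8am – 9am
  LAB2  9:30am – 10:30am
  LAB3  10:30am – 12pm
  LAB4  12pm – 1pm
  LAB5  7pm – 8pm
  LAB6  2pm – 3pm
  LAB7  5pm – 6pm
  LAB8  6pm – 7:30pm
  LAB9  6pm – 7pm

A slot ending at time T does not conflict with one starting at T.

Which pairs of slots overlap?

LAB5 & LAB8, LAB8 & LAB9

Sorted by start: LAB1, LAB2, LAB3, LAB4, LAB6, LAB7, LAB8, LAB9, LAB5.
LAB2 starts after LAB1 ends, so LAB1 has no further overlaps.
LAB3 starts exactly when LAB2 ends (back-to-back, no overlap), so LAB2 has no further overlaps.
LAB4 starts exactly when LAB3 ends (back-to-back, no overlap), so LAB3 has no further overlaps.
LAB6 starts after LAB4 ends, so LAB4 has no further overlaps.
LAB7 starts after LAB6 ends, so LAB6 has no further overlaps.
LAB8 starts exactly when LAB7 ends (back-to-back, no overlap), so LAB7 has no further overlaps.
LAB9 starts before LAB8 ends → LAB8 and LAB9 overlap.
LAB5 starts before LAB8 ends → LAB8 and LAB5 overlap.
LAB5 starts exactly when LAB9 ends (back-to-back, no overlap).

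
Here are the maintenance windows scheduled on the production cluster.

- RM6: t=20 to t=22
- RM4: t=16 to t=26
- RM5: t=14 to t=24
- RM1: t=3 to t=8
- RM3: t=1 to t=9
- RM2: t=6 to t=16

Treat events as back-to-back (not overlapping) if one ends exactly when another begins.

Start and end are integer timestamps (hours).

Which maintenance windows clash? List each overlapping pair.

Check each pair: they overlap iff neither finishes before the other starts.
Sorted by start: RM3, RM1, RM2, RM5, RM4, RM6.
RM1 starts before RM3 ends → RM3 and RM1 overlap.
RM2 starts before RM3 ends → RM3 and RM2 overlap.
RM5 starts after RM3 ends, so nothing later overlaps RM3 either.
RM2 starts before RM1 ends → RM1 and RM2 overlap.
RM5 starts after RM1 ends, so nothing later overlaps RM1 either.
RM5 starts before RM2 ends → RM2 and RM5 overlap.
RM4 starts exactly when RM2 ends (back-to-back, no overlap), so nothing later overlaps RM2 either.
RM4 starts before RM5 ends → RM5 and RM4 overlap.
RM6 starts before RM5 ends → RM5 and RM6 overlap.
RM6 starts before RM4 ends → RM4 and RM6 overlap.

RM1 & RM2, RM1 & RM3, RM2 & RM3, RM2 & RM5, RM4 & RM5, RM4 & RM6, RM5 & RM6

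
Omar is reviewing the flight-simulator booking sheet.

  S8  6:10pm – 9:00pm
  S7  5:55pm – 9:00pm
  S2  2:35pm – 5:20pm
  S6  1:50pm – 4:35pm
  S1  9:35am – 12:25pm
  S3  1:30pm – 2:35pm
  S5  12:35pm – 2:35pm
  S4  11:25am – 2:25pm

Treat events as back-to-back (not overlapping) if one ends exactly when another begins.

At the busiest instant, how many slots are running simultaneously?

4

Sort all start/end points and keep a running count:
9:35am start S1 → 1
11:25am start S4 → 2
12:25pm end S1 → 1
12:35pm start S5 → 2
1:30pm start S3 → 3
1:50pm start S6 → 4
2:25pm end S4 → 3
2:35pm end S3 → 2
2:35pm end S5 → 1
2:35pm start S2 → 2
4:35pm end S6 → 1
5:20pm end S2 → 0
5:55pm start S7 → 1
6:10pm start S8 → 2
9:00pm end S7 → 1
9:00pm end S8 → 0
Peak is 4, at 1:50pm (S3, S4, S5, S6).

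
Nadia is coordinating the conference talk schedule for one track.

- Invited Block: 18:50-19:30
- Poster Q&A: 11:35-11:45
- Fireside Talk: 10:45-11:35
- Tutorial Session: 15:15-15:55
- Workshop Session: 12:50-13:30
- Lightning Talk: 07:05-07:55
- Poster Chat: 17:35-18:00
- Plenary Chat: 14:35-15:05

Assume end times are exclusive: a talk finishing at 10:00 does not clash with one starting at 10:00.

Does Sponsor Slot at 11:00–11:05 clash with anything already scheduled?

Lightning Talk: ends 07:55 at or before Sponsor Slot starts 11:00 → clear.
Fireside Talk: starts 10:45 before Sponsor Slot ends 11:05, and ends 11:35 after Sponsor Slot starts 11:00 → overlap.
Poster Q&A: starts 11:35 at or after Sponsor Slot ends 11:05 → clear.
Workshop Session: starts 12:50 at or after Sponsor Slot ends 11:05 → clear.
Plenary Chat: starts 14:35 at or after Sponsor Slot ends 11:05 → clear.
Tutorial Session: starts 15:15 at or after Sponsor Slot ends 11:05 → clear.
Poster Chat: starts 17:35 at or after Sponsor Slot ends 11:05 → clear.
Invited Block: starts 18:50 at or after Sponsor Slot ends 11:05 → clear.
Sponsor Slot overlaps Fireside Talk.

Yes — it overlaps Fireside Talk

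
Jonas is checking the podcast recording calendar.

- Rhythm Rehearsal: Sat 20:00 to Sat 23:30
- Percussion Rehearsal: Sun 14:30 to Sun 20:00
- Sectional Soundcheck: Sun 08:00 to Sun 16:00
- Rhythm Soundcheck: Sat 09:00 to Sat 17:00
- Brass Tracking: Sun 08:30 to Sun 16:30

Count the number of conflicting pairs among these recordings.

3

Sorted by start: Rhythm Soundcheck, Rhythm Rehearsal, Sectional Soundcheck, Brass Tracking, Percussion Rehearsal.
Rhythm Rehearsal starts after Rhythm Soundcheck ends — done with Rhythm Soundcheck.
Sectional Soundcheck starts after Rhythm Rehearsal ends — done with Rhythm Rehearsal.
Brass Tracking starts before Sectional Soundcheck ends → Sectional Soundcheck and Brass Tracking overlap.
Percussion Rehearsal starts before Sectional Soundcheck ends → Sectional Soundcheck and Percussion Rehearsal overlap.
Percussion Rehearsal starts before Brass Tracking ends → Brass Tracking and Percussion Rehearsal overlap.
Overlapping pairs: Brass Tracking & Percussion Rehearsal, Brass Tracking & Sectional Soundcheck, Percussion Rehearsal & Sectional Soundcheck — 3 in total.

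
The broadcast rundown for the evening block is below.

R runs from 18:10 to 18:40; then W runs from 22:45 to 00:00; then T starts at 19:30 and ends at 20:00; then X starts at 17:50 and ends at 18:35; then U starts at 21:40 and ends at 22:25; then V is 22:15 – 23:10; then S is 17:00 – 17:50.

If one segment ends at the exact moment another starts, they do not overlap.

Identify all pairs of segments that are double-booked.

Sorted by start: S, X, R, T, U, V, W.
X starts exactly when S ends (back-to-back, no overlap), so S has no further overlaps.
R starts before X ends → X and R overlap.
T starts after X ends, so X has no further overlaps.
T starts after R ends, so R has no further overlaps.
U starts after T ends, so T has no further overlaps.
V starts before U ends → U and V overlap.
W starts after U ends.
W starts before V ends → V and W overlap.

R & X, U & V, V & W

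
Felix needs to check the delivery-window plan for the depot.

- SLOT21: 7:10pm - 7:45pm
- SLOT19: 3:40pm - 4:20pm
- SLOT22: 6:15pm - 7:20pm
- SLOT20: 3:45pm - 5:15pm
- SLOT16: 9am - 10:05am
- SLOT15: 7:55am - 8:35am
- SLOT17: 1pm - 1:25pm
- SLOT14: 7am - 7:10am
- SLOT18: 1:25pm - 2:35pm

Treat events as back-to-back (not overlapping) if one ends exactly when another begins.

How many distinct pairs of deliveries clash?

Sorted by start: SLOT14, SLOT15, SLOT16, SLOT17, SLOT18, SLOT19, SLOT20, SLOT22, SLOT21.
SLOT15 starts after SLOT14 ends — done with SLOT14.
SLOT16 starts after SLOT15 ends — done with SLOT15.
SLOT17 starts after SLOT16 ends — done with SLOT16.
SLOT18 starts exactly when SLOT17 ends (back-to-back, no overlap) — done with SLOT17.
SLOT19 starts after SLOT18 ends — done with SLOT18.
SLOT20 starts before SLOT19 ends → SLOT19 and SLOT20 overlap.
SLOT22 starts after SLOT19 ends — done with SLOT19.
SLOT22 starts after SLOT20 ends — done with SLOT20.
SLOT21 starts before SLOT22 ends → SLOT22 and SLOT21 overlap.
Overlapping pairs: SLOT19 & SLOT20, SLOT21 & SLOT22 — 2 in total.

2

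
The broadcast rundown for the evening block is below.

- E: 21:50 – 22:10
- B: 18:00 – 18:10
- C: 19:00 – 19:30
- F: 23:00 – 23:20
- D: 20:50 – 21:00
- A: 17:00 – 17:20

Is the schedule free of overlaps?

Two intervals overlap when each starts before the other ends.
Sorted by start: A, B, C, D, E, F.
B starts after A ends, so nothing later overlaps A either.
C starts after B ends, so nothing later overlaps B either.
D starts after C ends, so nothing later overlaps C either.
E starts after D ends, so nothing later overlaps D either.
F starts after E ends.
Every pair is clear; the schedule has no overlaps.

Yes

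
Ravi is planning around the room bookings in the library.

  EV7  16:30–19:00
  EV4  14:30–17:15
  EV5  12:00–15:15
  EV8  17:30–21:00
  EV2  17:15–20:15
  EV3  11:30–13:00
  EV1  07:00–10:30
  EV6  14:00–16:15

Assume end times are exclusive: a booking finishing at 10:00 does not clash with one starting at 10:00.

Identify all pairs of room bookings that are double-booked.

EV2 & EV7, EV2 & EV8, EV3 & EV5, EV4 & EV5, EV4 & EV6, EV4 & EV7, EV5 & EV6, EV7 & EV8

Sorted by start: EV1, EV3, EV5, EV6, EV4, EV7, EV2, EV8.
EV3 starts after EV1 ends, so nothing later overlaps EV1 either.
EV5 starts before EV3 ends → EV3 and EV5 overlap.
EV6 starts after EV3 ends, so nothing later overlaps EV3 either.
EV6 starts before EV5 ends → EV5 and EV6 overlap.
EV4 starts before EV5 ends → EV5 and EV4 overlap.
EV7 starts after EV5 ends, so nothing later overlaps EV5 either.
EV4 starts before EV6 ends → EV6 and EV4 overlap.
EV7 starts after EV6 ends, so nothing later overlaps EV6 either.
EV7 starts before EV4 ends → EV4 and EV7 overlap.
EV2 starts exactly when EV4 ends (back-to-back, no overlap), so nothing later overlaps EV4 either.
EV2 starts before EV7 ends → EV7 and EV2 overlap.
EV8 starts before EV7 ends → EV7 and EV8 overlap.
EV8 starts before EV2 ends → EV2 and EV8 overlap.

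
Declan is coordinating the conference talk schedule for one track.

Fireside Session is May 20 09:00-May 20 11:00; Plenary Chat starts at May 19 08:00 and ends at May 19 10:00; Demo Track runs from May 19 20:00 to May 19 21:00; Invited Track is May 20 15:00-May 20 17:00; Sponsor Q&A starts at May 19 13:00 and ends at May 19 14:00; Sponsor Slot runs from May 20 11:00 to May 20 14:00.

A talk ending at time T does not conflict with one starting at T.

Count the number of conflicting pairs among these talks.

0

Sorted by start: Plenary Chat, Sponsor Q&A, Demo Track, Fireside Session, Sponsor Slot, Invited Track.
Sponsor Q&A starts after Plenary Chat ends, so nothing later overlaps Plenary Chat either.
Demo Track starts after Sponsor Q&A ends, so nothing later overlaps Sponsor Q&A either.
Fireside Session starts after Demo Track ends, so nothing later overlaps Demo Track either.
Sponsor Slot starts exactly when Fireside Session ends (back-to-back, no overlap), so nothing later overlaps Fireside Session either.
Invited Track starts after Sponsor Slot ends.
No pair overlaps.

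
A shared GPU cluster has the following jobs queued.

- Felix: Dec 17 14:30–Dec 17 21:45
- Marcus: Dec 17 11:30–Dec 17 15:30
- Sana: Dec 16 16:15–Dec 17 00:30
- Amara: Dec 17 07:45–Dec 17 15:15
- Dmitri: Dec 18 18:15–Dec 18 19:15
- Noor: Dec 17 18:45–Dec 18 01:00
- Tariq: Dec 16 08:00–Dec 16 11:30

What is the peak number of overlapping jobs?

3

Walk through starts and ends in time order (an end at T is processed before a start at T):
Dec 16 08:00 start Tariq → 1
Dec 16 11:30 end Tariq → 0
Dec 16 16:15 start Sana → 1
Dec 17 00:30 end Sana → 0
Dec 17 07:45 start Amara → 1
Dec 17 11:30 start Marcus → 2
Dec 17 14:30 start Felix → 3
Dec 17 15:15 end Amara → 2
Dec 17 15:30 end Marcus → 1
Dec 17 18:45 start Noor → 2
Dec 17 21:45 end Felix → 1
Dec 18 01:00 end Noor → 0
Dec 18 18:15 start Dmitri → 1
Dec 18 19:15 end Dmitri → 0
Peak is 3, at Dec 17 14:30 (Amara, Felix, Marcus).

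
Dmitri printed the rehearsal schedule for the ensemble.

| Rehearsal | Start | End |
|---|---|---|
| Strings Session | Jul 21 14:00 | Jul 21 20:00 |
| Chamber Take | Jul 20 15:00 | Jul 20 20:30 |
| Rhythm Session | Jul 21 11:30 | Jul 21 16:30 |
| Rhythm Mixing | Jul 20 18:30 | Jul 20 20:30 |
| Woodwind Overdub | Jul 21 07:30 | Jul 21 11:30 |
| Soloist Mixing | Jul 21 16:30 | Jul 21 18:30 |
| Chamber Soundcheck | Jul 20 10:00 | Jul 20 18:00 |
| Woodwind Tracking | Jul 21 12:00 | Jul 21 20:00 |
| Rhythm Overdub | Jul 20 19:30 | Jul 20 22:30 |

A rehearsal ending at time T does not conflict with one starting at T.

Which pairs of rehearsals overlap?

Chamber Soundcheck & Chamber Take, Chamber Take & Rhythm Mixing, Chamber Take & Rhythm Overdub, Rhythm Mixing & Rhythm Overdub, Rhythm Session & Strings Session, Rhythm Session & Woodwind Tracking, Soloist Mixing & Strings Session, Soloist Mixing & Woodwind Tracking, Strings Session & Woodwind Tracking

Sorted by start: Chamber Soundcheck, Chamber Take, Rhythm Mixing, Rhythm Overdub, Woodwind Overdub, Rhythm Session, Woodwind Tracking, Strings Session, Soloist Mixing.
Chamber Take starts before Chamber Soundcheck ends → Chamber Soundcheck and Chamber Take overlap.
Rhythm Mixing starts after Chamber Soundcheck ends; Chamber Soundcheck is clear from here.
Rhythm Mixing starts before Chamber Take ends → Chamber Take and Rhythm Mixing overlap.
Rhythm Overdub starts before Chamber Take ends → Chamber Take and Rhythm Overdub overlap.
Woodwind Overdub starts after Chamber Take ends; Chamber Take is clear from here.
Rhythm Overdub starts before Rhythm Mixing ends → Rhythm Mixing and Rhythm Overdub overlap.
Woodwind Overdub starts after Rhythm Mixing ends; Rhythm Mixing is clear from here.
Woodwind Overdub starts after Rhythm Overdub ends; Rhythm Overdub is clear from here.
Rhythm Session starts exactly when Woodwind Overdub ends (back-to-back, no overlap); Woodwind Overdub is clear from here.
Woodwind Tracking starts before Rhythm Session ends → Rhythm Session and Woodwind Tracking overlap.
Strings Session starts before Rhythm Session ends → Rhythm Session and Strings Session overlap.
Soloist Mixing starts exactly when Rhythm Session ends (back-to-back, no overlap).
Strings Session starts before Woodwind Tracking ends → Woodwind Tracking and Strings Session overlap.
Soloist Mixing starts before Woodwind Tracking ends → Woodwind Tracking and Soloist Mixing overlap.
Soloist Mixing starts before Strings Session ends → Strings Session and Soloist Mixing overlap.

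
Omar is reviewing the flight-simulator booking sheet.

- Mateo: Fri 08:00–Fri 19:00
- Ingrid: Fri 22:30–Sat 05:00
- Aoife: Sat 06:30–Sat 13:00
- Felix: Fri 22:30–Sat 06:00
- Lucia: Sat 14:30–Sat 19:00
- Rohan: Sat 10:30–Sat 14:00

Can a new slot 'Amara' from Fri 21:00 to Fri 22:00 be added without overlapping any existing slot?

Yes — the slot is free

Mateo: ends Fri 19:00 at or before Amara starts Fri 21:00 → clear.
Ingrid: starts Fri 22:30 at or after Amara ends Fri 22:00 → clear.
Felix: starts Fri 22:30 at or after Amara ends Fri 22:00 → clear.
Aoife: starts Sat 06:30 at or after Amara ends Fri 22:00 → clear.
Rohan: starts Sat 10:30 at or after Amara ends Fri 22:00 → clear.
Lucia: starts Sat 14:30 at or after Amara ends Fri 22:00 → clear.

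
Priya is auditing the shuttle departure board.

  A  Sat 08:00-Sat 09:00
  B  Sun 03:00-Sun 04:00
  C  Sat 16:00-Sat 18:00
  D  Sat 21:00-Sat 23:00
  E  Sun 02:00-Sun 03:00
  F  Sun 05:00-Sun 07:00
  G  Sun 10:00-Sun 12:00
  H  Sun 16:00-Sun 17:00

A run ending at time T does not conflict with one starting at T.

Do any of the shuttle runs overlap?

No

Two intervals overlap when each starts before the other ends.
Sorted by start: A, C, D, E, B, F, G, H.
C starts after A ends; A is clear from here.
D starts after C ends; C is clear from here.
E starts after D ends; D is clear from here.
B starts exactly when E ends (back-to-back, no overlap); E is clear from here.
F starts after B ends; B is clear from here.
G starts after F ends; F is clear from here.
H starts after G ends.
Every pair is clear; the schedule has no overlaps.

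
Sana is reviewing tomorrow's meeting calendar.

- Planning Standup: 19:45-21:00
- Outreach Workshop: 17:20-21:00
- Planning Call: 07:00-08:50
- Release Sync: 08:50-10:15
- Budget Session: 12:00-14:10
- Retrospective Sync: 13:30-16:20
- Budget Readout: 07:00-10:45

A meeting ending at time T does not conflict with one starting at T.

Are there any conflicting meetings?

Yes

Two intervals overlap when each starts before the other ends.
Sorted by start: Budget Readout, Planning Call, Release Sync, Budget Session, Retrospective Sync, Outreach Workshop, Planning Standup.
Planning Call starts before Budget Readout ends → Budget Readout and Planning Call overlap.
That's a conflict, so the schedule is not conflict-free.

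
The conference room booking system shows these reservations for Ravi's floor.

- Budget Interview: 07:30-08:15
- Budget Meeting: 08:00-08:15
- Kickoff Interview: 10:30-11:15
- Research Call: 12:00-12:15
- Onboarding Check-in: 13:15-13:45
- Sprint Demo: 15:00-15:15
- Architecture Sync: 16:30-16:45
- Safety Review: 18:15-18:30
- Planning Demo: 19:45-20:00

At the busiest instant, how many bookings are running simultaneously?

2

Sweep the timeline, counting +1 at each start and −1 at each end (ends before starts at a tie):
07:30 start Budget Interview → 1
08:00 start Budget Meeting → 2
08:15 end Budget Interview → 1
08:15 end Budget Meeting → 0
10:30 start Kickoff Interview → 1
11:15 end Kickoff Interview → 0
12:00 start Research Call → 1
12:15 end Research Call → 0
13:15 start Onboarding Check-in → 1
13:45 end Onboarding Check-in → 0
15:00 start Sprint Demo → 1
15:15 end Sprint Demo → 0
16:30 start Architecture Sync → 1
16:45 end Architecture Sync → 0
18:15 start Safety Review → 1
18:30 end Safety Review → 0
19:45 start Planning Demo → 1
20:00 end Planning Demo → 0
Peak is 2, at 08:00 (Budget Interview, Budget Meeting).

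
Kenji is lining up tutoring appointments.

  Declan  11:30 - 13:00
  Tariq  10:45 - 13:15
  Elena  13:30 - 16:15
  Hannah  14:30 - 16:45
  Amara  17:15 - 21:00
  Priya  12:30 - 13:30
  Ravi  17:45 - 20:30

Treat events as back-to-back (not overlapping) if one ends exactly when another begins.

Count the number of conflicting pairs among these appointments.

5

Sorted by start: Tariq, Declan, Priya, Elena, Hannah, Amara, Ravi.
Declan starts before Tariq ends → Tariq and Declan overlap.
Priya starts before Tariq ends → Tariq and Priya overlap.
Elena starts after Tariq ends, so Tariq has no further overlaps.
Priya starts before Declan ends → Declan and Priya overlap.
Elena starts after Declan ends, so Declan has no further overlaps.
Elena starts exactly when Priya ends (back-to-back, no overlap), so Priya has no further overlaps.
Hannah starts before Elena ends → Elena and Hannah overlap.
Amara starts after Elena ends, so Elena has no further overlaps.
Amara starts after Hannah ends, so Hannah has no further overlaps.
Ravi starts before Amara ends → Amara and Ravi overlap.
Overlapping pairs: Amara & Ravi, Declan & Priya, Declan & Tariq, Elena & Hannah, Priya & Tariq — 5 in total.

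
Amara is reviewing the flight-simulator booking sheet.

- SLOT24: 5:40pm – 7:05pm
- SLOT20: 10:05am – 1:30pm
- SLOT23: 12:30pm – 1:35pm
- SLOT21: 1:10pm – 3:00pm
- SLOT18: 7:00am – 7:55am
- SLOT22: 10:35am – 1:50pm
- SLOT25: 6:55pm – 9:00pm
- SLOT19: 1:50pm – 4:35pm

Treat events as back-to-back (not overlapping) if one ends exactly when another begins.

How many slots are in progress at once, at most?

4

Walk through starts and ends in time order (an end at T is processed before a start at T):
7:00am start SLOT18 → 1
7:55am end SLOT18 → 0
10:05am start SLOT20 → 1
10:35am start SLOT22 → 2
12:30pm start SLOT23 → 3
1:10pm start SLOT21 → 4
1:30pm end SLOT20 → 3
1:35pm end SLOT23 → 2
1:50pm end SLOT22 → 1
1:50pm start SLOT19 → 2
3:00pm end SLOT21 → 1
4:35pm end SLOT19 → 0
5:40pm start SLOT24 → 1
6:55pm start SLOT25 → 2
7:05pm end SLOT24 → 1
9:00pm end SLOT25 → 0
Peak is 4, at 1:10pm (SLOT20, SLOT21, SLOT22, SLOT23).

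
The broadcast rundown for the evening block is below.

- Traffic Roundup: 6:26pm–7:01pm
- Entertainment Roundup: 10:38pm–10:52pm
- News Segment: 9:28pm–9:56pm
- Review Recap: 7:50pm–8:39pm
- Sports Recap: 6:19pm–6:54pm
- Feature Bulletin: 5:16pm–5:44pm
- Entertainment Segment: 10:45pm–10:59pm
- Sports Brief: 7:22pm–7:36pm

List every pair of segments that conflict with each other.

Sorted by start: Feature Bulletin, Sports Recap, Traffic Roundup, Sports Brief, Review Recap, News Segment, Entertainment Roundup, Entertainment Segment.
Sports Recap starts after Feature Bulletin ends; Feature Bulletin is clear from here.
Traffic Roundup starts before Sports Recap ends → Sports Recap and Traffic Roundup overlap.
Sports Brief starts after Sports Recap ends; Sports Recap is clear from here.
Sports Brief starts after Traffic Roundup ends; Traffic Roundup is clear from here.
Review Recap starts after Sports Brief ends; Sports Brief is clear from here.
News Segment starts after Review Recap ends; Review Recap is clear from here.
Entertainment Roundup starts after News Segment ends; News Segment is clear from here.
Entertainment Segment starts before Entertainment Roundup ends → Entertainment Roundup and Entertainment Segment overlap.

Entertainment Roundup & Entertainment Segment, Sports Recap & Traffic Roundup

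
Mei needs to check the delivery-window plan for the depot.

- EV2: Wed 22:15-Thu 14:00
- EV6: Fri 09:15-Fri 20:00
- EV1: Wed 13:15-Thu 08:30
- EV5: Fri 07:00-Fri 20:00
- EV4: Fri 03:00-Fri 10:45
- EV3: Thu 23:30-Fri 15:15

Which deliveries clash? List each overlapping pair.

EV1 & EV2, EV3 & EV4, EV3 & EV5, EV3 & EV6, EV4 & EV5, EV4 & EV6, EV5 & EV6

Check each pair: they overlap iff neither finishes before the other starts.
Sorted by start: EV1, EV2, EV3, EV4, EV5, EV6.
EV2 starts before EV1 ends → EV1 and EV2 overlap.
EV3 starts after EV1 ends, so nothing later overlaps EV1 either.
EV3 starts after EV2 ends, so nothing later overlaps EV2 either.
EV4 starts before EV3 ends → EV3 and EV4 overlap.
EV5 starts before EV3 ends → EV3 and EV5 overlap.
EV6 starts before EV3 ends → EV3 and EV6 overlap.
EV5 starts before EV4 ends → EV4 and EV5 overlap.
EV6 starts before EV4 ends → EV4 and EV6 overlap.
EV6 starts before EV5 ends → EV5 and EV6 overlap.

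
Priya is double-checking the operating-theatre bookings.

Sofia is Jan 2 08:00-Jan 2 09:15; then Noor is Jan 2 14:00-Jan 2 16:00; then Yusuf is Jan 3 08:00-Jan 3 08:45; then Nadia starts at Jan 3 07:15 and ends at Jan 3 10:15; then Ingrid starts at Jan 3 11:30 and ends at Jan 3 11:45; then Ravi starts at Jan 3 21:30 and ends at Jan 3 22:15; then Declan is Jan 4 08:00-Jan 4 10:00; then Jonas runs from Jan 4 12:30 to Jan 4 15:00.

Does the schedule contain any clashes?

Two intervals overlap when each starts before the other ends.
Sorted by start: Sofia, Noor, Nadia, Yusuf, Ingrid, Ravi, Declan, Jonas.
Noor starts after Sofia ends, so Sofia has no further overlaps.
Nadia starts after Noor ends, so Noor has no further overlaps.
Yusuf starts before Nadia ends → Nadia and Yusuf overlap.
That's a conflict, so the schedule is not conflict-free.

Yes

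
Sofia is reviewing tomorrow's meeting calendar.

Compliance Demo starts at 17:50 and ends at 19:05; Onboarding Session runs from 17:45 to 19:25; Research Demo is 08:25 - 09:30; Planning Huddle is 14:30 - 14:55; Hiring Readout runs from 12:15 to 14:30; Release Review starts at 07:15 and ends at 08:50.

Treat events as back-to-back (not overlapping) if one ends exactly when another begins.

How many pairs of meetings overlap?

Sorted by start: Release Review, Research Demo, Hiring Readout, Planning Huddle, Onboarding Session, Compliance Demo.
Research Demo starts before Release Review ends → Release Review and Research Demo overlap.
Hiring Readout starts after Release Review ends — done with Release Review.
Hiring Readout starts after Research Demo ends — done with Research Demo.
Planning Huddle starts exactly when Hiring Readout ends (back-to-back, no overlap) — done with Hiring Readout.
Onboarding Session starts after Planning Huddle ends — done with Planning Huddle.
Compliance Demo starts before Onboarding Session ends → Onboarding Session and Compliance Demo overlap.
Overlapping pairs: Compliance Demo & Onboarding Session, Release Review & Research Demo — 2 in total.

2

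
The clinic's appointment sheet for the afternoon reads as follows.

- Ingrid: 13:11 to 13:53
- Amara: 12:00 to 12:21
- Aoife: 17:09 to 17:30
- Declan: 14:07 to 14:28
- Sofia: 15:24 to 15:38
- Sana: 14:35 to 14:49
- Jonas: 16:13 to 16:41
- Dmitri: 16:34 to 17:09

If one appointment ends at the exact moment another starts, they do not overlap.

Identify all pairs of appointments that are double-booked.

Sorted by start: Amara, Ingrid, Declan, Sana, Sofia, Jonas, Dmitri, Aoife.
Ingrid starts after Amara ends; Amara is clear from here.
Declan starts after Ingrid ends; Ingrid is clear from here.
Sana starts after Declan ends; Declan is clear from here.
Sofia starts after Sana ends; Sana is clear from here.
Jonas starts after Sofia ends; Sofia is clear from here.
Dmitri starts before Jonas ends → Jonas and Dmitri overlap.
Aoife starts after Jonas ends.
Aoife starts exactly when Dmitri ends (back-to-back, no overlap).

Dmitri & Jonas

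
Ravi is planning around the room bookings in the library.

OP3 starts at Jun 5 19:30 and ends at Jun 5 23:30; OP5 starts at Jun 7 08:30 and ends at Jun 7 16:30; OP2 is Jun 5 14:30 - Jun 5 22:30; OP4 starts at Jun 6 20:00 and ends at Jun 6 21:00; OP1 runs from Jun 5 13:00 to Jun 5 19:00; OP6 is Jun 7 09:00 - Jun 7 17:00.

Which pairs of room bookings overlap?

Check each pair: they overlap iff neither finishes before the other starts.
Sorted by start: OP1, OP2, OP3, OP4, OP5, OP6.
OP2 starts before OP1 ends → OP1 and OP2 overlap.
OP3 starts after OP1 ends, so OP1 has no further overlaps.
OP3 starts before OP2 ends → OP2 and OP3 overlap.
OP4 starts after OP2 ends, so OP2 has no further overlaps.
OP4 starts after OP3 ends, so OP3 has no further overlaps.
OP5 starts after OP4 ends, so OP4 has no further overlaps.
OP6 starts before OP5 ends → OP5 and OP6 overlap.

OP1 & OP2, OP2 & OP3, OP5 & OP6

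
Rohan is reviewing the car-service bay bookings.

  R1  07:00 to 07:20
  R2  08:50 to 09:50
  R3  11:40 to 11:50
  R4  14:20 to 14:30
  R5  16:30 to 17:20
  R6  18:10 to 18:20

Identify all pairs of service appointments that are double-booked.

Sorted by start: R1, R2, R3, R4, R5, R6.
R2 starts after R1 ends; R1 is clear from here.
R3 starts after R2 ends; R2 is clear from here.
R4 starts after R3 ends; R3 is clear from here.
R5 starts after R4 ends; R4 is clear from here.
R6 starts after R5 ends.

no overlapping pairs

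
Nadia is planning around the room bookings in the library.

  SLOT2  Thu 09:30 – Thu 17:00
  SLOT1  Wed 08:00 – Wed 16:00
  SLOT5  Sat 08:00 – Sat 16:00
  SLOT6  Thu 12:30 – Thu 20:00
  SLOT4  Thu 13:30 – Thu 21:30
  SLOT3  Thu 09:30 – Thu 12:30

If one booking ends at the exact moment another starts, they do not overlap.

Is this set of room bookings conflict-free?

Sorted by start: SLOT1, SLOT2, SLOT3, SLOT6, SLOT4, SLOT5.
SLOT2 starts after SLOT1 ends — done with SLOT1.
SLOT3 starts before SLOT2 ends → SLOT2 and SLOT3 overlap.
That's a conflict, so the schedule is not conflict-free.

No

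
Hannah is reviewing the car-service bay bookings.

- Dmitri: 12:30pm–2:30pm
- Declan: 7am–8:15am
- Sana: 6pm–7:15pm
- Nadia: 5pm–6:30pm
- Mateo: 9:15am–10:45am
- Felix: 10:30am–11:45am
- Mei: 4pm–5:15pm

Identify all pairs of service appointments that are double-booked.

Felix & Mateo, Mei & Nadia, Nadia & Sana

Sorted by start: Declan, Mateo, Felix, Dmitri, Mei, Nadia, Sana.
Mateo starts after Declan ends — done with Declan.
Felix starts before Mateo ends → Mateo and Felix overlap.
Dmitri starts after Mateo ends — done with Mateo.
Dmitri starts after Felix ends — done with Felix.
Mei starts after Dmitri ends — done with Dmitri.
Nadia starts before Mei ends → Mei and Nadia overlap.
Sana starts after Mei ends.
Sana starts before Nadia ends → Nadia and Sana overlap.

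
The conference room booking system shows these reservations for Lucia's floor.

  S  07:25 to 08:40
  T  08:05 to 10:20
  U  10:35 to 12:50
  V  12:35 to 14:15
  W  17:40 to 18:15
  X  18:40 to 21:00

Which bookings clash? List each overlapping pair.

S & T, U & V

Sorted by start: S, T, U, V, W, X.
T starts before S ends → S and T overlap.
U starts after S ends; S is clear from here.
U starts after T ends; T is clear from here.
V starts before U ends → U and V overlap.
W starts after U ends; U is clear from here.
W starts after V ends; V is clear from here.
X starts after W ends.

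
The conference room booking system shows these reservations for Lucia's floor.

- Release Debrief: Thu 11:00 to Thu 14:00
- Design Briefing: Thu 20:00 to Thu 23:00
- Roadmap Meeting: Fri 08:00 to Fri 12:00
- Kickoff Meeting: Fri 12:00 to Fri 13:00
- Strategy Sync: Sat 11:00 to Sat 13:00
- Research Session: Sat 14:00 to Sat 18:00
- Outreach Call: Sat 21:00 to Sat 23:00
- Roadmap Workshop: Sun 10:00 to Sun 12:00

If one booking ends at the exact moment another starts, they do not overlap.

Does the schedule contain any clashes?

Check each pair: they overlap iff neither finishes before the other starts.
Sorted by start: Release Debrief, Design Briefing, Roadmap Meeting, Kickoff Meeting, Strategy Sync, Research Session, Outreach Call, Roadmap Workshop.
Design Briefing starts after Release Debrief ends, so Release Debrief has no further overlaps.
Roadmap Meeting starts after Design Briefing ends, so Design Briefing has no further overlaps.
Kickoff Meeting starts exactly when Roadmap Meeting ends (back-to-back, no overlap), so Roadmap Meeting has no further overlaps.
Strategy Sync starts after Kickoff Meeting ends, so Kickoff Meeting has no further overlaps.
Research Session starts after Strategy Sync ends, so Strategy Sync has no further overlaps.
Outreach Call starts after Research Session ends, so Research Session has no further overlaps.
Roadmap Workshop starts after Outreach Call ends.
Every pair is clear; the schedule has no overlaps.

No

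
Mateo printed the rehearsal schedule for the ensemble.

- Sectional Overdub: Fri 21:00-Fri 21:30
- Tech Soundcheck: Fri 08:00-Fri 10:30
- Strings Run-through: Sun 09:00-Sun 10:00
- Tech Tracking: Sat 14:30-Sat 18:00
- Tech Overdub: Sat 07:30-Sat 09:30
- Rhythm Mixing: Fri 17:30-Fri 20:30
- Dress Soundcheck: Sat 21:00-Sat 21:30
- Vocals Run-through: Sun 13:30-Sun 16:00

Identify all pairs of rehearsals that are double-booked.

Two intervals overlap when each starts before the other ends.
Sorted by start: Tech Soundcheck, Rhythm Mixing, Sectional Overdub, Tech Overdub, Tech Tracking, Dress Soundcheck, Strings Run-through, Vocals Run-through.
Rhythm Mixing starts after Tech Soundcheck ends — done with Tech Soundcheck.
Sectional Overdub starts after Rhythm Mixing ends — done with Rhythm Mixing.
Tech Overdub starts after Sectional Overdub ends — done with Sectional Overdub.
Tech Tracking starts after Tech Overdub ends — done with Tech Overdub.
Dress Soundcheck starts after Tech Tracking ends — done with Tech Tracking.
Strings Run-through starts after Dress Soundcheck ends — done with Dress Soundcheck.
Vocals Run-through starts after Strings Run-through ends.

none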